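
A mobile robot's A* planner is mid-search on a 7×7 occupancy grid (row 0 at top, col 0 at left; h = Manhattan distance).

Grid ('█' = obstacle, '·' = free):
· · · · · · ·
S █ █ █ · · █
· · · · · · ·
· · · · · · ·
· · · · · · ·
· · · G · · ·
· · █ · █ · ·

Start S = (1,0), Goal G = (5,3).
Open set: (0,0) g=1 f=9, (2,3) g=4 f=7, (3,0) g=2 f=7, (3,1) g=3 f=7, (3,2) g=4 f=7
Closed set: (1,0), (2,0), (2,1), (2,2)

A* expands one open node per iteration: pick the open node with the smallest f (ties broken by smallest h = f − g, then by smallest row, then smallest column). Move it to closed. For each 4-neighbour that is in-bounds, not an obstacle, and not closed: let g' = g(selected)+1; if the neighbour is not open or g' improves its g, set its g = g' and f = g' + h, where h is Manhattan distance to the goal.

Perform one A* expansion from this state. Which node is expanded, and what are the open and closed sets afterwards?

step 1: expand (2,3) (f=7, h=3) → closed; open now [(0,0) g=1 f=9, (2,4) g=5 f=9, (3,0) g=2 f=7, (3,1) g=3 f=7, (3,2) g=4 f=7, (3,3) g=5 f=7]

expanded=(2,3); open=[(0,0) g=1 f=9, (2,4) g=5 f=9, (3,0) g=2 f=7, (3,1) g=3 f=7, (3,2) g=4 f=7, (3,3) g=5 f=7]; closed=[(1,0), (2,0), (2,1), (2,2), (2,3)]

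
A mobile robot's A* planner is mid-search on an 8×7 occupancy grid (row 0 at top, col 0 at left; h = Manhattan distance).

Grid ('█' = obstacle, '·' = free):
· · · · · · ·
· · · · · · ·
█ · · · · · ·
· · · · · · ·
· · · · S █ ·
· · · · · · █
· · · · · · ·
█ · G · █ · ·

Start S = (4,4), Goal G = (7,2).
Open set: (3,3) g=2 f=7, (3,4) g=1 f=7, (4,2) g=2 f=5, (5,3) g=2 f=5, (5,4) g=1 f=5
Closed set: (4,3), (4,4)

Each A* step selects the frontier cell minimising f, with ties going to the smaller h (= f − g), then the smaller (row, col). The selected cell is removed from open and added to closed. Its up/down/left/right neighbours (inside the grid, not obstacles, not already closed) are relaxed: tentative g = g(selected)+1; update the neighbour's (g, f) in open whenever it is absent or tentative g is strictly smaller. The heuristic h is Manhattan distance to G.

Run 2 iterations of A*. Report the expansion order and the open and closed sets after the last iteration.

step 1: expand (4,2) (f=5, h=3) → closed; open now [(3,2) g=3 f=7, (3,3) g=2 f=7, (3,4) g=1 f=7, (4,1) g=3 f=7, (5,2) g=3 f=5, (5,3) g=2 f=5, (5,4) g=1 f=5]
step 2: expand (5,2) (f=5, h=2) → closed; open now [(3,2) g=3 f=7, (3,3) g=2 f=7, (3,4) g=1 f=7, (4,1) g=3 f=7, (5,1) g=4 f=7, (5,3) g=2 f=5, (5,4) g=1 f=5, (6,2) g=4 f=5]

order=[(4,2) → (5,2)]; open=[(3,2) g=3 f=7, (3,3) g=2 f=7, (3,4) g=1 f=7, (4,1) g=3 f=7, (5,1) g=4 f=7, (5,3) g=2 f=5, (5,4) g=1 f=5, (6,2) g=4 f=5]; closed=[(4,2), (4,3), (4,4), (5,2)]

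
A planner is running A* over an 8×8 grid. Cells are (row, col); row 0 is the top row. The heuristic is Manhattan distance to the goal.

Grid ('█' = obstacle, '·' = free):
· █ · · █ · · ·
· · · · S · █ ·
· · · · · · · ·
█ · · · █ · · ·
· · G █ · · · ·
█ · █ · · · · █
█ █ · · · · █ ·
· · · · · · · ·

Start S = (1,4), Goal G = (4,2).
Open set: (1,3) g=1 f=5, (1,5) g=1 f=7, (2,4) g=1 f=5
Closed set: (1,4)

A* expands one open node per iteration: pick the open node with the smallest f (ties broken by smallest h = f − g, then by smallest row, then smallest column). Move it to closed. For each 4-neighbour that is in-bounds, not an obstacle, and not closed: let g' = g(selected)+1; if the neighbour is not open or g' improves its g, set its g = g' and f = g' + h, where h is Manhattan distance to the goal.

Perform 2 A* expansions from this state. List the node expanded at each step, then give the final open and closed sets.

order=[(1,3) → (1,2)]; open=[(0,2) g=3 f=7, (0,3) g=2 f=7, (1,1) g=3 f=7, (1,5) g=1 f=7, (2,2) g=3 f=5, (2,3) g=2 f=5, (2,4) g=1 f=5]; closed=[(1,2), (1,3), (1,4)]

step 1: expand (1,3) (f=5, h=4) → closed; open now [(0,3) g=2 f=7, (1,2) g=2 f=5, (1,5) g=1 f=7, (2,3) g=2 f=5, (2,4) g=1 f=5]
step 2: expand (1,2) (f=5, h=3) → closed; open now [(0,2) g=3 f=7, (0,3) g=2 f=7, (1,1) g=3 f=7, (1,5) g=1 f=7, (2,2) g=3 f=5, (2,3) g=2 f=5, (2,4) g=1 f=5]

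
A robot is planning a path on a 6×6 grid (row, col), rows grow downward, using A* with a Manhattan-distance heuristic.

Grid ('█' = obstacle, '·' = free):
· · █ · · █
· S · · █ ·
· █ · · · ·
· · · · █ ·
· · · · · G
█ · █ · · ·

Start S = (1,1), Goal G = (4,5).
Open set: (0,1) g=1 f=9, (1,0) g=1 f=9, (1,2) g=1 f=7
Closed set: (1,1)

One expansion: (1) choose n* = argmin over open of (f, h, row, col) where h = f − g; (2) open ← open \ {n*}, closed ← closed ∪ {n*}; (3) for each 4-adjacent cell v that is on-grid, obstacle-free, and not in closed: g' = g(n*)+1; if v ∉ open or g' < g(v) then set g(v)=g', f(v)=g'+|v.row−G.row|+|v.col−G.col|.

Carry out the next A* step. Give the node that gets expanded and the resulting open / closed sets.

expanded=(1,2); open=[(0,1) g=1 f=9, (1,0) g=1 f=9, (1,3) g=2 f=7, (2,2) g=2 f=7]; closed=[(1,1), (1,2)]

step 1: expand (1,2) (f=7, h=6) → closed; open now [(0,1) g=1 f=9, (1,0) g=1 f=9, (1,3) g=2 f=7, (2,2) g=2 f=7]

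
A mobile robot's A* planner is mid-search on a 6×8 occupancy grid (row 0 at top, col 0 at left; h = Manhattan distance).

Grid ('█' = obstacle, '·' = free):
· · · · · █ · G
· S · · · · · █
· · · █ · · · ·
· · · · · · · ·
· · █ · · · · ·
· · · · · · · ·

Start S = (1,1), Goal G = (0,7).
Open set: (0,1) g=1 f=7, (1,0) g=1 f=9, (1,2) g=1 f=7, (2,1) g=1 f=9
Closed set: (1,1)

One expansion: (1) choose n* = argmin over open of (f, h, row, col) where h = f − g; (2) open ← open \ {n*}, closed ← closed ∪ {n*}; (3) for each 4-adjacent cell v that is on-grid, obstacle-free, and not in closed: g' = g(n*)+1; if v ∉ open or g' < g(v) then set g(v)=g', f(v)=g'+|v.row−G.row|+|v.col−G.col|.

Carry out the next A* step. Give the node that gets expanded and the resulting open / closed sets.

expanded=(0,1); open=[(0,0) g=2 f=9, (0,2) g=2 f=7, (1,0) g=1 f=9, (1,2) g=1 f=7, (2,1) g=1 f=9]; closed=[(0,1), (1,1)]

step 1: expand (0,1) (f=7, h=6) → closed; open now [(0,0) g=2 f=9, (0,2) g=2 f=7, (1,0) g=1 f=9, (1,2) g=1 f=7, (2,1) g=1 f=9]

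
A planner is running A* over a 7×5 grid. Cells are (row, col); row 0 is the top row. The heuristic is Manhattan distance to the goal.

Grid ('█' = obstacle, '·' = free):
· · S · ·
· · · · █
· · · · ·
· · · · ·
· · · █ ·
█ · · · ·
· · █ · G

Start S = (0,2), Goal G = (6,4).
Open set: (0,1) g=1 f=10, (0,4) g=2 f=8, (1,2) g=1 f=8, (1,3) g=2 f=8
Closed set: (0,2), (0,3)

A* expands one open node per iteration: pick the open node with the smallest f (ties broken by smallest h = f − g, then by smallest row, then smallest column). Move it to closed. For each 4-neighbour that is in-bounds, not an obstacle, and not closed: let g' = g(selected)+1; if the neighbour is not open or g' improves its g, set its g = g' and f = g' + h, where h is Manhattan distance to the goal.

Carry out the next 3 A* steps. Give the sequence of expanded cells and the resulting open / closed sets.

order=[(0,4) → (1,3) → (2,3)]; open=[(0,1) g=1 f=10, (1,2) g=1 f=8, (2,2) g=4 f=10, (2,4) g=4 f=8, (3,3) g=4 f=8]; closed=[(0,2), (0,3), (0,4), (1,3), (2,3)]

step 1: expand (0,4) (f=8, h=6) → closed; open now [(0,1) g=1 f=10, (1,2) g=1 f=8, (1,3) g=2 f=8]
step 2: expand (1,3) (f=8, h=6) → closed; open now [(0,1) g=1 f=10, (1,2) g=1 f=8, (2,3) g=3 f=8]
step 3: expand (2,3) (f=8, h=5) → closed; open now [(0,1) g=1 f=10, (1,2) g=1 f=8, (2,2) g=4 f=10, (2,4) g=4 f=8, (3,3) g=4 f=8]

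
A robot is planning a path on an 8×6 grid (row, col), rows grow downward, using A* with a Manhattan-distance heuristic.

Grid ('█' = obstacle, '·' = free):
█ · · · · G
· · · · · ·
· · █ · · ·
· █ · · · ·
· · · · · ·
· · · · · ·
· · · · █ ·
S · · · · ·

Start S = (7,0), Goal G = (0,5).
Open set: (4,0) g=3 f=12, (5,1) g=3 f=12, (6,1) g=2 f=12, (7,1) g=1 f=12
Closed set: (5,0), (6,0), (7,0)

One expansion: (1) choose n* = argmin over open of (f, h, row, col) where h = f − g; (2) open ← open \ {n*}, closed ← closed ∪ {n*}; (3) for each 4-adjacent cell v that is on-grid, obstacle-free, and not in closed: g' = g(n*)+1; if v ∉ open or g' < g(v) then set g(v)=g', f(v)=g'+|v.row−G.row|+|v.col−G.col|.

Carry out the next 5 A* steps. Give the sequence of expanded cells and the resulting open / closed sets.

order=[(4,0) → (3,0) → (2,0) → (1,0) → (1,1)]; open=[(0,1) g=8 f=12, (1,2) g=8 f=12, (2,1) g=6 f=12, (4,1) g=4 f=12, (5,1) g=3 f=12, (6,1) g=2 f=12, (7,1) g=1 f=12]; closed=[(1,0), (1,1), (2,0), (3,0), (4,0), (5,0), (6,0), (7,0)]

step 1: expand (4,0) (f=12, h=9) → closed; open now [(3,0) g=4 f=12, (4,1) g=4 f=12, (5,1) g=3 f=12, (6,1) g=2 f=12, (7,1) g=1 f=12]
step 2: expand (3,0) (f=12, h=8) → closed; open now [(2,0) g=5 f=12, (4,1) g=4 f=12, (5,1) g=3 f=12, (6,1) g=2 f=12, (7,1) g=1 f=12]
step 3: expand (2,0) (f=12, h=7) → closed; open now [(1,0) g=6 f=12, (2,1) g=6 f=12, (4,1) g=4 f=12, (5,1) g=3 f=12, (6,1) g=2 f=12, (7,1) g=1 f=12]
step 4: expand (1,0) (f=12, h=6) → closed; open now [(1,1) g=7 f=12, (2,1) g=6 f=12, (4,1) g=4 f=12, (5,1) g=3 f=12, (6,1) g=2 f=12, (7,1) g=1 f=12]
step 5: expand (1,1) (f=12, h=5) → closed; open now [(0,1) g=8 f=12, (1,2) g=8 f=12, (2,1) g=6 f=12, (4,1) g=4 f=12, (5,1) g=3 f=12, (6,1) g=2 f=12, (7,1) g=1 f=12]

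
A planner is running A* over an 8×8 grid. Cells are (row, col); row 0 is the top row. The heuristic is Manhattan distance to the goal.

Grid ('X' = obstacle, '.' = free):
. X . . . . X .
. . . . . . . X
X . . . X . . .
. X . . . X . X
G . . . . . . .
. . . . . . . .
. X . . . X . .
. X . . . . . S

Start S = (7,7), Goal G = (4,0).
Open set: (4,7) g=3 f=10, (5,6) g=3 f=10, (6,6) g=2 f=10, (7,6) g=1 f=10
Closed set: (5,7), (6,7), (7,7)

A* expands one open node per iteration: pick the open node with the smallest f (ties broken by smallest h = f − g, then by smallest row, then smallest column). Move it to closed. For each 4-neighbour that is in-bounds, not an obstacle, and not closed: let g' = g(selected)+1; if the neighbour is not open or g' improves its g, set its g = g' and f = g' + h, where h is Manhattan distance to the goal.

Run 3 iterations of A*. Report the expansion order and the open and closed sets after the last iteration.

order=[(4,7) → (4,6) → (4,5)]; open=[(3,6) g=5 f=12, (4,4) g=6 f=10, (5,5) g=6 f=12, (5,6) g=3 f=10, (6,6) g=2 f=10, (7,6) g=1 f=10]; closed=[(4,5), (4,6), (4,7), (5,7), (6,7), (7,7)]

step 1: expand (4,7) (f=10, h=7) → closed; open now [(4,6) g=4 f=10, (5,6) g=3 f=10, (6,6) g=2 f=10, (7,6) g=1 f=10]
step 2: expand (4,6) (f=10, h=6) → closed; open now [(3,6) g=5 f=12, (4,5) g=5 f=10, (5,6) g=3 f=10, (6,6) g=2 f=10, (7,6) g=1 f=10]
step 3: expand (4,5) (f=10, h=5) → closed; open now [(3,6) g=5 f=12, (4,4) g=6 f=10, (5,5) g=6 f=12, (5,6) g=3 f=10, (6,6) g=2 f=10, (7,6) g=1 f=10]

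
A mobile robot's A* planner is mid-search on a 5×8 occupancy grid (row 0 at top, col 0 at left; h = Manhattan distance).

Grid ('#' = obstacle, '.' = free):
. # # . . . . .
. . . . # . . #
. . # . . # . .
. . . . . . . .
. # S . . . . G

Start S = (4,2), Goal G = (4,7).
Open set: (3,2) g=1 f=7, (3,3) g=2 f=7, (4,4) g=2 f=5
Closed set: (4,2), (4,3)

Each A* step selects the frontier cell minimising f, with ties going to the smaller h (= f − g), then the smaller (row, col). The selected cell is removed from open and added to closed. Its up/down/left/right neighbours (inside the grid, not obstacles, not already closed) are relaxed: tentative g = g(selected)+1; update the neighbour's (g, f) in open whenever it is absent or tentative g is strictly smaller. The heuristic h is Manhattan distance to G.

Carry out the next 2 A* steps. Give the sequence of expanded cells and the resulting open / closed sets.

step 1: expand (4,4) (f=5, h=3) → closed; open now [(3,2) g=1 f=7, (3,3) g=2 f=7, (3,4) g=3 f=7, (4,5) g=3 f=5]
step 2: expand (4,5) (f=5, h=2) → closed; open now [(3,2) g=1 f=7, (3,3) g=2 f=7, (3,4) g=3 f=7, (3,5) g=4 f=7, (4,6) g=4 f=5]

order=[(4,4) → (4,5)]; open=[(3,2) g=1 f=7, (3,3) g=2 f=7, (3,4) g=3 f=7, (3,5) g=4 f=7, (4,6) g=4 f=5]; closed=[(4,2), (4,3), (4,4), (4,5)]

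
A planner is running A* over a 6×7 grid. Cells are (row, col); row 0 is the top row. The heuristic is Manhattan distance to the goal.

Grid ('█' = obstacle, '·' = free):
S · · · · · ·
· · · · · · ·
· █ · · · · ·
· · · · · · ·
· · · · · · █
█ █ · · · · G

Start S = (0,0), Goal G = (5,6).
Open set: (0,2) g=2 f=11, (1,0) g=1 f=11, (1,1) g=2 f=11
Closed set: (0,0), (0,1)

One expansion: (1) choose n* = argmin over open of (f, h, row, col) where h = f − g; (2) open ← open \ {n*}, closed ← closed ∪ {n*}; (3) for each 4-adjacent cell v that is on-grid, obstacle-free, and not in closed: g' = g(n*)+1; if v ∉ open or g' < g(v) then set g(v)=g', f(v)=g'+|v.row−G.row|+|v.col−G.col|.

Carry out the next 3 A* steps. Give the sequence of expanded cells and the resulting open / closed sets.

step 1: expand (0,2) (f=11, h=9) → closed; open now [(0,3) g=3 f=11, (1,0) g=1 f=11, (1,1) g=2 f=11, (1,2) g=3 f=11]
step 2: expand (0,3) (f=11, h=8) → closed; open now [(0,4) g=4 f=11, (1,0) g=1 f=11, (1,1) g=2 f=11, (1,2) g=3 f=11, (1,3) g=4 f=11]
step 3: expand (0,4) (f=11, h=7) → closed; open now [(0,5) g=5 f=11, (1,0) g=1 f=11, (1,1) g=2 f=11, (1,2) g=3 f=11, (1,3) g=4 f=11, (1,4) g=5 f=11]

order=[(0,2) → (0,3) → (0,4)]; open=[(0,5) g=5 f=11, (1,0) g=1 f=11, (1,1) g=2 f=11, (1,2) g=3 f=11, (1,3) g=4 f=11, (1,4) g=5 f=11]; closed=[(0,0), (0,1), (0,2), (0,3), (0,4)]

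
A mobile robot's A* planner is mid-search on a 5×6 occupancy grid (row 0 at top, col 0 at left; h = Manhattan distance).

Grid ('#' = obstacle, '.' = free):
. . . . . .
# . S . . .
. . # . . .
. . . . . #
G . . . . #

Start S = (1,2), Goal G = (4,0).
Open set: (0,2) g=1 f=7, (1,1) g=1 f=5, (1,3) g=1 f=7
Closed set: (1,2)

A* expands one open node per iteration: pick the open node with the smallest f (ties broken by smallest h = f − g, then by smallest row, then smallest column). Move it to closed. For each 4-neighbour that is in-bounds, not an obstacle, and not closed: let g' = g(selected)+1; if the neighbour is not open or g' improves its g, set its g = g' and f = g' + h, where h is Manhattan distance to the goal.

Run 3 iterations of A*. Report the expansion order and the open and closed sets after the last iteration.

order=[(1,1) → (2,1) → (2,0)]; open=[(0,1) g=2 f=7, (0,2) g=1 f=7, (1,3) g=1 f=7, (3,0) g=4 f=5, (3,1) g=3 f=5]; closed=[(1,1), (1,2), (2,0), (2,1)]

step 1: expand (1,1) (f=5, h=4) → closed; open now [(0,1) g=2 f=7, (0,2) g=1 f=7, (1,3) g=1 f=7, (2,1) g=2 f=5]
step 2: expand (2,1) (f=5, h=3) → closed; open now [(0,1) g=2 f=7, (0,2) g=1 f=7, (1,3) g=1 f=7, (2,0) g=3 f=5, (3,1) g=3 f=5]
step 3: expand (2,0) (f=5, h=2) → closed; open now [(0,1) g=2 f=7, (0,2) g=1 f=7, (1,3) g=1 f=7, (3,0) g=4 f=5, (3,1) g=3 f=5]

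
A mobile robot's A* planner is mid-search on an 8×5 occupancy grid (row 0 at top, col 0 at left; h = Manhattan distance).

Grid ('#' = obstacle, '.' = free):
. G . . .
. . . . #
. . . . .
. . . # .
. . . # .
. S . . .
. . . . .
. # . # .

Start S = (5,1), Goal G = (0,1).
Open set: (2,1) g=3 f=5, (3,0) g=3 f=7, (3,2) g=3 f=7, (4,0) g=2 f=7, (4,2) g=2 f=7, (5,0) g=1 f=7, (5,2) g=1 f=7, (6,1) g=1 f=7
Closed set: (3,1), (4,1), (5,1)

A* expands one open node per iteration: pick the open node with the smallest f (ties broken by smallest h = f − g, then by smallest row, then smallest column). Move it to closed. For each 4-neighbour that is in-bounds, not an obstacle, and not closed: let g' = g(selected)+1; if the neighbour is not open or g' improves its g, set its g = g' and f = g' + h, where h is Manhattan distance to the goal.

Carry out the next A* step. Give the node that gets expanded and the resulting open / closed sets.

expanded=(2,1); open=[(1,1) g=4 f=5, (2,0) g=4 f=7, (2,2) g=4 f=7, (3,0) g=3 f=7, (3,2) g=3 f=7, (4,0) g=2 f=7, (4,2) g=2 f=7, (5,0) g=1 f=7, (5,2) g=1 f=7, (6,1) g=1 f=7]; closed=[(2,1), (3,1), (4,1), (5,1)]

step 1: expand (2,1) (f=5, h=2) → closed; open now [(1,1) g=4 f=5, (2,0) g=4 f=7, (2,2) g=4 f=7, (3,0) g=3 f=7, (3,2) g=3 f=7, (4,0) g=2 f=7, (4,2) g=2 f=7, (5,0) g=1 f=7, (5,2) g=1 f=7, (6,1) g=1 f=7]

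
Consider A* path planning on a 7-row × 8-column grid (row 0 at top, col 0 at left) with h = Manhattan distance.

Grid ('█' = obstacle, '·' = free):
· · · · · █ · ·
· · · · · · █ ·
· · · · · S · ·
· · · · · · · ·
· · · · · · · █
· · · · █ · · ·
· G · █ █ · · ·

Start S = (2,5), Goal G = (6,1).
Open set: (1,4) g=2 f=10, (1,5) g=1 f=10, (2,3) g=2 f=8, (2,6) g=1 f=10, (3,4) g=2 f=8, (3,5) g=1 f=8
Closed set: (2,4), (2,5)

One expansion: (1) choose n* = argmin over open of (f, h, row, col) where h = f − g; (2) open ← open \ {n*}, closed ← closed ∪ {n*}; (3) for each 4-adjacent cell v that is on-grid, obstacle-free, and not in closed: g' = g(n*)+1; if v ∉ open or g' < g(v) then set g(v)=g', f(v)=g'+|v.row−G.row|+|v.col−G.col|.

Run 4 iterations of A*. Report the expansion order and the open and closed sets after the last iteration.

order=[(2,3) → (2,2) → (2,1) → (3,1)]; open=[(1,1) g=5 f=10, (1,2) g=4 f=10, (1,3) g=3 f=10, (1,4) g=2 f=10, (1,5) g=1 f=10, (2,0) g=5 f=10, (2,6) g=1 f=10, (3,0) g=6 f=10, (3,2) g=4 f=8, (3,3) g=3 f=8, (3,4) g=2 f=8, (3,5) g=1 f=8, (4,1) g=6 f=8]; closed=[(2,1), (2,2), (2,3), (2,4), (2,5), (3,1)]

step 1: expand (2,3) (f=8, h=6) → closed; open now [(1,3) g=3 f=10, (1,4) g=2 f=10, (1,5) g=1 f=10, (2,2) g=3 f=8, (2,6) g=1 f=10, (3,3) g=3 f=8, (3,4) g=2 f=8, (3,5) g=1 f=8]
step 2: expand (2,2) (f=8, h=5) → closed; open now [(1,2) g=4 f=10, (1,3) g=3 f=10, (1,4) g=2 f=10, (1,5) g=1 f=10, (2,1) g=4 f=8, (2,6) g=1 f=10, (3,2) g=4 f=8, (3,3) g=3 f=8, (3,4) g=2 f=8, (3,5) g=1 f=8]
step 3: expand (2,1) (f=8, h=4) → closed; open now [(1,1) g=5 f=10, (1,2) g=4 f=10, (1,3) g=3 f=10, (1,4) g=2 f=10, (1,5) g=1 f=10, (2,0) g=5 f=10, (2,6) g=1 f=10, (3,1) g=5 f=8, (3,2) g=4 f=8, (3,3) g=3 f=8, (3,4) g=2 f=8, (3,5) g=1 f=8]
step 4: expand (3,1) (f=8, h=3) → closed; open now [(1,1) g=5 f=10, (1,2) g=4 f=10, (1,3) g=3 f=10, (1,4) g=2 f=10, (1,5) g=1 f=10, (2,0) g=5 f=10, (2,6) g=1 f=10, (3,0) g=6 f=10, (3,2) g=4 f=8, (3,3) g=3 f=8, (3,4) g=2 f=8, (3,5) g=1 f=8, (4,1) g=6 f=8]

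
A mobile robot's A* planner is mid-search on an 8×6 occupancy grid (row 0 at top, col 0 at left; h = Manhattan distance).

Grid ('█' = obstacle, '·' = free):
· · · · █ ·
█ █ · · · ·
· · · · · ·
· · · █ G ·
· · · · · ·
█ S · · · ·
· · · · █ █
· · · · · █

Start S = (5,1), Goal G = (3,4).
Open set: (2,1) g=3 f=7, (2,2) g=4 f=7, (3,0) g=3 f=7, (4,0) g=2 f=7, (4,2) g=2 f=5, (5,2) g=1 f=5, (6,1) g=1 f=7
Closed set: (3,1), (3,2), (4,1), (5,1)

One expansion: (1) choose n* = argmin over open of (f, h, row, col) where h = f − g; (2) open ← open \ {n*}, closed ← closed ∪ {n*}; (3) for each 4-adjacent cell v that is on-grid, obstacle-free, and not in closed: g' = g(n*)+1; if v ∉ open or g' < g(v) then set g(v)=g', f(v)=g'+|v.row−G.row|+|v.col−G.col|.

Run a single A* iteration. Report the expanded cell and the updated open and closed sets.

step 1: expand (4,2) (f=5, h=3) → closed; open now [(2,1) g=3 f=7, (2,2) g=4 f=7, (3,0) g=3 f=7, (4,0) g=2 f=7, (4,3) g=3 f=5, (5,2) g=1 f=5, (6,1) g=1 f=7]

expanded=(4,2); open=[(2,1) g=3 f=7, (2,2) g=4 f=7, (3,0) g=3 f=7, (4,0) g=2 f=7, (4,3) g=3 f=5, (5,2) g=1 f=5, (6,1) g=1 f=7]; closed=[(3,1), (3,2), (4,1), (4,2), (5,1)]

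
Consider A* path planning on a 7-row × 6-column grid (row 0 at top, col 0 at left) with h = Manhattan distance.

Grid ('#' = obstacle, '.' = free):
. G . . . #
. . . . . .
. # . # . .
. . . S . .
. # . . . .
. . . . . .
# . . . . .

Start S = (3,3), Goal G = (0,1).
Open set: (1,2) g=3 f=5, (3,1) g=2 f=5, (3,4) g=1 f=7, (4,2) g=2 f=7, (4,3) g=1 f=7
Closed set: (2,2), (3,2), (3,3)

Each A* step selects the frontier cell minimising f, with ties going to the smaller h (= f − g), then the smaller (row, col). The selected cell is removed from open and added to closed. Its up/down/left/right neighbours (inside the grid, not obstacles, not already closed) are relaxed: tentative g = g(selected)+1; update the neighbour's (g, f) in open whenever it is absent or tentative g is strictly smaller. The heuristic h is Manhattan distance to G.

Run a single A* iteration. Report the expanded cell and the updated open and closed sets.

expanded=(1,2); open=[(0,2) g=4 f=5, (1,1) g=4 f=5, (1,3) g=4 f=7, (3,1) g=2 f=5, (3,4) g=1 f=7, (4,2) g=2 f=7, (4,3) g=1 f=7]; closed=[(1,2), (2,2), (3,2), (3,3)]

step 1: expand (1,2) (f=5, h=2) → closed; open now [(0,2) g=4 f=5, (1,1) g=4 f=5, (1,3) g=4 f=7, (3,1) g=2 f=5, (3,4) g=1 f=7, (4,2) g=2 f=7, (4,3) g=1 f=7]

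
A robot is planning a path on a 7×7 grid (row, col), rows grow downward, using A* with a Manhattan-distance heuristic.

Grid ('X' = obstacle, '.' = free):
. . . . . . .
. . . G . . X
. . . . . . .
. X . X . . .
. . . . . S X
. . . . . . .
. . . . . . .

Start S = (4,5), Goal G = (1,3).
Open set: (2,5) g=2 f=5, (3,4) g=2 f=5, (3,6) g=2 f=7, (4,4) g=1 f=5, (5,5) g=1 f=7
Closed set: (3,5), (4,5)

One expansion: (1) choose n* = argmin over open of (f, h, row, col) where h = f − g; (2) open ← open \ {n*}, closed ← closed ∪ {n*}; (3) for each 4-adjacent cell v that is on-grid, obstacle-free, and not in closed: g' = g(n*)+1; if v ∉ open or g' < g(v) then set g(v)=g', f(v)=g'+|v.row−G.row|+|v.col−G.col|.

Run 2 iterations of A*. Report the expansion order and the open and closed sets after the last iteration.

step 1: expand (2,5) (f=5, h=3) → closed; open now [(1,5) g=3 f=5, (2,4) g=3 f=5, (2,6) g=3 f=7, (3,4) g=2 f=5, (3,6) g=2 f=7, (4,4) g=1 f=5, (5,5) g=1 f=7]
step 2: expand (1,5) (f=5, h=2) → closed; open now [(0,5) g=4 f=7, (1,4) g=4 f=5, (2,4) g=3 f=5, (2,6) g=3 f=7, (3,4) g=2 f=5, (3,6) g=2 f=7, (4,4) g=1 f=5, (5,5) g=1 f=7]

order=[(2,5) → (1,5)]; open=[(0,5) g=4 f=7, (1,4) g=4 f=5, (2,4) g=3 f=5, (2,6) g=3 f=7, (3,4) g=2 f=5, (3,6) g=2 f=7, (4,4) g=1 f=5, (5,5) g=1 f=7]; closed=[(1,5), (2,5), (3,5), (4,5)]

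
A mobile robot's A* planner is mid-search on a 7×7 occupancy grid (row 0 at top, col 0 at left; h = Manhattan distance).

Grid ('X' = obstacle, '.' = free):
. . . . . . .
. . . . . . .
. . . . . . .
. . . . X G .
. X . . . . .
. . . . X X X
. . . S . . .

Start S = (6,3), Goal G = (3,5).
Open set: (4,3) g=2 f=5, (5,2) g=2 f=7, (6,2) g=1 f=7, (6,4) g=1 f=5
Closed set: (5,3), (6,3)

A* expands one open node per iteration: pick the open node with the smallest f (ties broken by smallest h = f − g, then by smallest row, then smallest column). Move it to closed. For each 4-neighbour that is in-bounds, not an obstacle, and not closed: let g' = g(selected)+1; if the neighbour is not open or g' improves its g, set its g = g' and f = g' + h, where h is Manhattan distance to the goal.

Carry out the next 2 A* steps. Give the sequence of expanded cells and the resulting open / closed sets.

step 1: expand (4,3) (f=5, h=3) → closed; open now [(3,3) g=3 f=5, (4,2) g=3 f=7, (4,4) g=3 f=5, (5,2) g=2 f=7, (6,2) g=1 f=7, (6,4) g=1 f=5]
step 2: expand (3,3) (f=5, h=2) → closed; open now [(2,3) g=4 f=7, (3,2) g=4 f=7, (4,2) g=3 f=7, (4,4) g=3 f=5, (5,2) g=2 f=7, (6,2) g=1 f=7, (6,4) g=1 f=5]

order=[(4,3) → (3,3)]; open=[(2,3) g=4 f=7, (3,2) g=4 f=7, (4,2) g=3 f=7, (4,4) g=3 f=5, (5,2) g=2 f=7, (6,2) g=1 f=7, (6,4) g=1 f=5]; closed=[(3,3), (4,3), (5,3), (6,3)]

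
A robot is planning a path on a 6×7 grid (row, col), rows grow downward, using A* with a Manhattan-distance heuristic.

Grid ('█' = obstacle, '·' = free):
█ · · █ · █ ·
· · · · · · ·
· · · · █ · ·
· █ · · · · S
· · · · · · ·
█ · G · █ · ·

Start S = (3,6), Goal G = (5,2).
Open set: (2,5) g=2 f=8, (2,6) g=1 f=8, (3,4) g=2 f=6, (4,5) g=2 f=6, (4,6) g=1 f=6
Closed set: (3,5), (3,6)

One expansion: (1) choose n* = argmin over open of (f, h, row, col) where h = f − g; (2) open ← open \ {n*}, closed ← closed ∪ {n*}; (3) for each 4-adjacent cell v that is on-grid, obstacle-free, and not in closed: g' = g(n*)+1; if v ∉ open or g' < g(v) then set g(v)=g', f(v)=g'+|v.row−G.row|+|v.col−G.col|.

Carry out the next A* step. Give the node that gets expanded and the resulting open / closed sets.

step 1: expand (3,4) (f=6, h=4) → closed; open now [(2,5) g=2 f=8, (2,6) g=1 f=8, (3,3) g=3 f=6, (4,4) g=3 f=6, (4,5) g=2 f=6, (4,6) g=1 f=6]

expanded=(3,4); open=[(2,5) g=2 f=8, (2,6) g=1 f=8, (3,3) g=3 f=6, (4,4) g=3 f=6, (4,5) g=2 f=6, (4,6) g=1 f=6]; closed=[(3,4), (3,5), (3,6)]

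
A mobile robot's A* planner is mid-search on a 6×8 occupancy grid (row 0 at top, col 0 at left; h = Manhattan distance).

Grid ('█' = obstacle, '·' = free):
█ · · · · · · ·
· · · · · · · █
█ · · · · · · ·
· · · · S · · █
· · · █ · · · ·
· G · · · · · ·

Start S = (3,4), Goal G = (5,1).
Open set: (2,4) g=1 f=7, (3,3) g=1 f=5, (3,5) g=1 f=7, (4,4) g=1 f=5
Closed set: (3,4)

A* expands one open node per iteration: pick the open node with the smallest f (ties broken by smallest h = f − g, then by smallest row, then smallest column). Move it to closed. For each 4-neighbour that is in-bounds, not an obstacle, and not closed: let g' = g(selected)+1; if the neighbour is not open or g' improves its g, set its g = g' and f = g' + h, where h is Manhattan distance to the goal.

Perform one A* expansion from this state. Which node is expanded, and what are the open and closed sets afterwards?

expanded=(3,3); open=[(2,3) g=2 f=7, (2,4) g=1 f=7, (3,2) g=2 f=5, (3,5) g=1 f=7, (4,4) g=1 f=5]; closed=[(3,3), (3,4)]

step 1: expand (3,3) (f=5, h=4) → closed; open now [(2,3) g=2 f=7, (2,4) g=1 f=7, (3,2) g=2 f=5, (3,5) g=1 f=7, (4,4) g=1 f=5]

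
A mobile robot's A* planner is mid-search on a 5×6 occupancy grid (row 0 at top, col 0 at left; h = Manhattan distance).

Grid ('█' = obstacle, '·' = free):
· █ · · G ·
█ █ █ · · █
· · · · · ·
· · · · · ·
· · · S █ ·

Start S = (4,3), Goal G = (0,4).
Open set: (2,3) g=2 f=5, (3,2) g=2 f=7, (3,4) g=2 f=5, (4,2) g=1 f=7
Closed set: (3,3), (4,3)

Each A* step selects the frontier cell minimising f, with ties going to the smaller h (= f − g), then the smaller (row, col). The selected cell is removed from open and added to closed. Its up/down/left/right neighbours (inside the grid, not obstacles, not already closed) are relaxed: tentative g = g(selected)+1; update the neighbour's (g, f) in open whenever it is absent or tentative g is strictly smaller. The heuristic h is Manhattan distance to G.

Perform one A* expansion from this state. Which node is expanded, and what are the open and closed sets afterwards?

expanded=(2,3); open=[(1,3) g=3 f=5, (2,2) g=3 f=7, (2,4) g=3 f=5, (3,2) g=2 f=7, (3,4) g=2 f=5, (4,2) g=1 f=7]; closed=[(2,3), (3,3), (4,3)]

step 1: expand (2,3) (f=5, h=3) → closed; open now [(1,3) g=3 f=5, (2,2) g=3 f=7, (2,4) g=3 f=5, (3,2) g=2 f=7, (3,4) g=2 f=5, (4,2) g=1 f=7]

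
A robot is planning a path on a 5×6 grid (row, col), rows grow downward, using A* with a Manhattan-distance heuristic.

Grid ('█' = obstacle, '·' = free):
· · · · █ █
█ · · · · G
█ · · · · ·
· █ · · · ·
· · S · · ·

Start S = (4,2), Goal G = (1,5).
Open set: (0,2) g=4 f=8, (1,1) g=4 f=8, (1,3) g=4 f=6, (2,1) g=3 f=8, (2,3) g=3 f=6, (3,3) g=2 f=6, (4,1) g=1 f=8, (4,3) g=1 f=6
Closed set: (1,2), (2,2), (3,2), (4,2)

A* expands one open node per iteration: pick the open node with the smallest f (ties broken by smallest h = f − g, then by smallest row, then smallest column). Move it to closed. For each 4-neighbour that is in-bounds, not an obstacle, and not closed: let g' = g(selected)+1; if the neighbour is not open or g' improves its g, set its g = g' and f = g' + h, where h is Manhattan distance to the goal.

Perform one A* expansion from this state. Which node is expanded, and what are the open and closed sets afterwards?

expanded=(1,3); open=[(0,2) g=4 f=8, (0,3) g=5 f=8, (1,1) g=4 f=8, (1,4) g=5 f=6, (2,1) g=3 f=8, (2,3) g=3 f=6, (3,3) g=2 f=6, (4,1) g=1 f=8, (4,3) g=1 f=6]; closed=[(1,2), (1,3), (2,2), (3,2), (4,2)]

step 1: expand (1,3) (f=6, h=2) → closed; open now [(0,2) g=4 f=8, (0,3) g=5 f=8, (1,1) g=4 f=8, (1,4) g=5 f=6, (2,1) g=3 f=8, (2,3) g=3 f=6, (3,3) g=2 f=6, (4,1) g=1 f=8, (4,3) g=1 f=6]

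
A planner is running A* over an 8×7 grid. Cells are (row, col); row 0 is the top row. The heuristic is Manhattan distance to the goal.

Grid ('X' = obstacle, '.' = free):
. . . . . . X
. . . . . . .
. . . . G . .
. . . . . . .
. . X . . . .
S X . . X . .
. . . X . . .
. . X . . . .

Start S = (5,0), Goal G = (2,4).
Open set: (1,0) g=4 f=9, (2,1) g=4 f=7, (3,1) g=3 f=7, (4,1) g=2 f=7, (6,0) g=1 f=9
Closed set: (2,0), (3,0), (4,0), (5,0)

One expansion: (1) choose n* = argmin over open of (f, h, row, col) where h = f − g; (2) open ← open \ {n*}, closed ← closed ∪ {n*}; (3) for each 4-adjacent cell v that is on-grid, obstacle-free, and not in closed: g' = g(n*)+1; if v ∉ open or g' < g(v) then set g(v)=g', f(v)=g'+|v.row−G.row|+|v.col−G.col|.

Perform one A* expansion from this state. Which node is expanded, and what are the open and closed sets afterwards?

step 1: expand (2,1) (f=7, h=3) → closed; open now [(1,0) g=4 f=9, (1,1) g=5 f=9, (2,2) g=5 f=7, (3,1) g=3 f=7, (4,1) g=2 f=7, (6,0) g=1 f=9]

expanded=(2,1); open=[(1,0) g=4 f=9, (1,1) g=5 f=9, (2,2) g=5 f=7, (3,1) g=3 f=7, (4,1) g=2 f=7, (6,0) g=1 f=9]; closed=[(2,0), (2,1), (3,0), (4,0), (5,0)]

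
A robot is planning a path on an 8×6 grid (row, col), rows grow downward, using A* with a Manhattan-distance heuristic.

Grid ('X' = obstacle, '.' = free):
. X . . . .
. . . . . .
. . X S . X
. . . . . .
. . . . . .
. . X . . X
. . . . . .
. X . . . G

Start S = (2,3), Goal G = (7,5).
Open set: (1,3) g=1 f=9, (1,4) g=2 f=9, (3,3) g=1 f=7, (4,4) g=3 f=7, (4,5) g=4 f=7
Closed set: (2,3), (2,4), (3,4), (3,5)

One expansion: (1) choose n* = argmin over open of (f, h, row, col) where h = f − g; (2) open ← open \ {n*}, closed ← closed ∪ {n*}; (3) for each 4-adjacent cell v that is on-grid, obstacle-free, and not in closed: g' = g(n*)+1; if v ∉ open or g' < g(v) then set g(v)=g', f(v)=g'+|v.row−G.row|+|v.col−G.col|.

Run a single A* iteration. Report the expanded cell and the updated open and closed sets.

step 1: expand (4,5) (f=7, h=3) → closed; open now [(1,3) g=1 f=9, (1,4) g=2 f=9, (3,3) g=1 f=7, (4,4) g=3 f=7]

expanded=(4,5); open=[(1,3) g=1 f=9, (1,4) g=2 f=9, (3,3) g=1 f=7, (4,4) g=3 f=7]; closed=[(2,3), (2,4), (3,4), (3,5), (4,5)]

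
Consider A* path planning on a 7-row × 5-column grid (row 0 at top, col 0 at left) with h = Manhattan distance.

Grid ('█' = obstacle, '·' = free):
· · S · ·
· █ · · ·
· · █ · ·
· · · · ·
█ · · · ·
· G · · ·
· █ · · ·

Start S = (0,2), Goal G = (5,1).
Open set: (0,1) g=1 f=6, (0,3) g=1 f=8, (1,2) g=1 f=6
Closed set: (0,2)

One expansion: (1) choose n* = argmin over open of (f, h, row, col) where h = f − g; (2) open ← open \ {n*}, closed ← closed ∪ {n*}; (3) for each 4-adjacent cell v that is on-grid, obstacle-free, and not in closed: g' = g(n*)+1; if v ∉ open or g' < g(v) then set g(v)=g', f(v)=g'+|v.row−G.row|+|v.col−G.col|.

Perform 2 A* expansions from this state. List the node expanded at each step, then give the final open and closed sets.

step 1: expand (0,1) (f=6, h=5) → closed; open now [(0,0) g=2 f=8, (0,3) g=1 f=8, (1,2) g=1 f=6]
step 2: expand (1,2) (f=6, h=5) → closed; open now [(0,0) g=2 f=8, (0,3) g=1 f=8, (1,3) g=2 f=8]

order=[(0,1) → (1,2)]; open=[(0,0) g=2 f=8, (0,3) g=1 f=8, (1,3) g=2 f=8]; closed=[(0,1), (0,2), (1,2)]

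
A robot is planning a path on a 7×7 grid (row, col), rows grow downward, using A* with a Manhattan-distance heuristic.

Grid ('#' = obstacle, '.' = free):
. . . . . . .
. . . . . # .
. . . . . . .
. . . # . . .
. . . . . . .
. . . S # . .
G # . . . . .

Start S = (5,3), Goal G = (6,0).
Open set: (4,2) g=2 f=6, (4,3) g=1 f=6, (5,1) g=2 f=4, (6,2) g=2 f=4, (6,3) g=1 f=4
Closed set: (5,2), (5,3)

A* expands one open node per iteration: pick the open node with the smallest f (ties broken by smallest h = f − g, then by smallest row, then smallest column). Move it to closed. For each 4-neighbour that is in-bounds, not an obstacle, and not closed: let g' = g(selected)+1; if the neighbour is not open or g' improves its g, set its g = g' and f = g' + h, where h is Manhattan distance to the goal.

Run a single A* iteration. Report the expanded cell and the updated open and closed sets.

expanded=(5,1); open=[(4,1) g=3 f=6, (4,2) g=2 f=6, (4,3) g=1 f=6, (5,0) g=3 f=4, (6,2) g=2 f=4, (6,3) g=1 f=4]; closed=[(5,1), (5,2), (5,3)]

step 1: expand (5,1) (f=4, h=2) → closed; open now [(4,1) g=3 f=6, (4,2) g=2 f=6, (4,3) g=1 f=6, (5,0) g=3 f=4, (6,2) g=2 f=4, (6,3) g=1 f=4]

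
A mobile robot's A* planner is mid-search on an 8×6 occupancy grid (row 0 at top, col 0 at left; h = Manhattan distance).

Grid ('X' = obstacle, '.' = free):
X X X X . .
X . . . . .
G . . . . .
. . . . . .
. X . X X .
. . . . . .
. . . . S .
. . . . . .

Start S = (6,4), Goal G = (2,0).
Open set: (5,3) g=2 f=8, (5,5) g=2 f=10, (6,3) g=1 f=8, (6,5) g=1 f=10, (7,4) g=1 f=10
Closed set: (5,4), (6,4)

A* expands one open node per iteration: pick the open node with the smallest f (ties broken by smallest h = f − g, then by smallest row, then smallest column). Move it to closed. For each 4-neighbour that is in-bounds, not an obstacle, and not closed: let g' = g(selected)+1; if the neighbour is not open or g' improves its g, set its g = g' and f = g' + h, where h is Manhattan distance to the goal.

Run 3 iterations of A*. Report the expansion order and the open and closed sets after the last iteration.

order=[(5,3) → (5,2) → (4,2)]; open=[(3,2) g=5 f=8, (5,1) g=4 f=8, (5,5) g=2 f=10, (6,2) g=4 f=10, (6,3) g=1 f=8, (6,5) g=1 f=10, (7,4) g=1 f=10]; closed=[(4,2), (5,2), (5,3), (5,4), (6,4)]

step 1: expand (5,3) (f=8, h=6) → closed; open now [(5,2) g=3 f=8, (5,5) g=2 f=10, (6,3) g=1 f=8, (6,5) g=1 f=10, (7,4) g=1 f=10]
step 2: expand (5,2) (f=8, h=5) → closed; open now [(4,2) g=4 f=8, (5,1) g=4 f=8, (5,5) g=2 f=10, (6,2) g=4 f=10, (6,3) g=1 f=8, (6,5) g=1 f=10, (7,4) g=1 f=10]
step 3: expand (4,2) (f=8, h=4) → closed; open now [(3,2) g=5 f=8, (5,1) g=4 f=8, (5,5) g=2 f=10, (6,2) g=4 f=10, (6,3) g=1 f=8, (6,5) g=1 f=10, (7,4) g=1 f=10]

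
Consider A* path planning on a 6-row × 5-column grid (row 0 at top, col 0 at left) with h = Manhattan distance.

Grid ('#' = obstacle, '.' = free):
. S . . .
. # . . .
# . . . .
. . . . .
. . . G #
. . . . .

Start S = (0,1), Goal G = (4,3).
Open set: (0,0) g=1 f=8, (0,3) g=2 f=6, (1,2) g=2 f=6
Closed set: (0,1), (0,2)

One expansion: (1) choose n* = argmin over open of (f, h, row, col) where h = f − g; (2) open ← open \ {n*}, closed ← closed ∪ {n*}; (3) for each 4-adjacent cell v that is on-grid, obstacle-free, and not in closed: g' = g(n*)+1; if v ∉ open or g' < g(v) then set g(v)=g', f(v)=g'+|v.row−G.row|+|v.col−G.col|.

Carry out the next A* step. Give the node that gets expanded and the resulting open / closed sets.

step 1: expand (0,3) (f=6, h=4) → closed; open now [(0,0) g=1 f=8, (0,4) g=3 f=8, (1,2) g=2 f=6, (1,3) g=3 f=6]

expanded=(0,3); open=[(0,0) g=1 f=8, (0,4) g=3 f=8, (1,2) g=2 f=6, (1,3) g=3 f=6]; closed=[(0,1), (0,2), (0,3)]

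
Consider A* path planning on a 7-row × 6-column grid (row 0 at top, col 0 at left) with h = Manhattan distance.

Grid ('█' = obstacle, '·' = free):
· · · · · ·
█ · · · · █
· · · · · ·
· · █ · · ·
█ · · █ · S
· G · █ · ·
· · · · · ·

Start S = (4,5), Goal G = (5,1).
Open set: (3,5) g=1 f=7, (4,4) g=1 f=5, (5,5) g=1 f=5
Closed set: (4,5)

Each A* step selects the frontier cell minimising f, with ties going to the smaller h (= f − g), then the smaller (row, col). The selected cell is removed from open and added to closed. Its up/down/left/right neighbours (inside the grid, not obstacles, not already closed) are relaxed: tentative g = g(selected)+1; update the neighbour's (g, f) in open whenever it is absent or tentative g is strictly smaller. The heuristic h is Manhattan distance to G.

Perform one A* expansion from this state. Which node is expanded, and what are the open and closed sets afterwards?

step 1: expand (4,4) (f=5, h=4) → closed; open now [(3,4) g=2 f=7, (3,5) g=1 f=7, (5,4) g=2 f=5, (5,5) g=1 f=5]

expanded=(4,4); open=[(3,4) g=2 f=7, (3,5) g=1 f=7, (5,4) g=2 f=5, (5,5) g=1 f=5]; closed=[(4,4), (4,5)]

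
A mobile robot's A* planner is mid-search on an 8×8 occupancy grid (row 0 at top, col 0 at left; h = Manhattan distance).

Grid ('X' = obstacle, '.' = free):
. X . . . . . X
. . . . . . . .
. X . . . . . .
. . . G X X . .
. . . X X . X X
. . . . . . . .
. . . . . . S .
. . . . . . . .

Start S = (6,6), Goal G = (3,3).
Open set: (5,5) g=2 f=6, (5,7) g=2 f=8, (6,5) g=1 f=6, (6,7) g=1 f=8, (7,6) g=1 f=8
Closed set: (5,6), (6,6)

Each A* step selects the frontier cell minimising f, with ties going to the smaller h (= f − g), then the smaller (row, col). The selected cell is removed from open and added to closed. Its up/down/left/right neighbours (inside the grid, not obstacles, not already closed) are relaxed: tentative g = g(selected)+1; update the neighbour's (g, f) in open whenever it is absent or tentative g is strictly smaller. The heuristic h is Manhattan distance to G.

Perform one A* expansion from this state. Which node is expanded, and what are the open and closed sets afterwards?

expanded=(5,5); open=[(4,5) g=3 f=6, (5,4) g=3 f=6, (5,7) g=2 f=8, (6,5) g=1 f=6, (6,7) g=1 f=8, (7,6) g=1 f=8]; closed=[(5,5), (5,6), (6,6)]

step 1: expand (5,5) (f=6, h=4) → closed; open now [(4,5) g=3 f=6, (5,4) g=3 f=6, (5,7) g=2 f=8, (6,5) g=1 f=6, (6,7) g=1 f=8, (7,6) g=1 f=8]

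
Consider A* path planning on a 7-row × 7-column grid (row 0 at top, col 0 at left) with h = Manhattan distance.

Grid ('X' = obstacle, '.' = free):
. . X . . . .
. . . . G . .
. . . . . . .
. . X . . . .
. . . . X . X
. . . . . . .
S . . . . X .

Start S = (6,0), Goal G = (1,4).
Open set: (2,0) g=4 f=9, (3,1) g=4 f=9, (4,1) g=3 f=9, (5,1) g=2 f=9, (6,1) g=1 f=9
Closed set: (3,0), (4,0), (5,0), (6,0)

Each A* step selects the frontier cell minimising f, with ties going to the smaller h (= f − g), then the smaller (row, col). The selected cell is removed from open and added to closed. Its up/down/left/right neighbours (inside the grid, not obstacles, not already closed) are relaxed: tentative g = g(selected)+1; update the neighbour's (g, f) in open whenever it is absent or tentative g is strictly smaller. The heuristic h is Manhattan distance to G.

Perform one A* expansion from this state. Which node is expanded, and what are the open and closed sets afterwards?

expanded=(2,0); open=[(1,0) g=5 f=9, (2,1) g=5 f=9, (3,1) g=4 f=9, (4,1) g=3 f=9, (5,1) g=2 f=9, (6,1) g=1 f=9]; closed=[(2,0), (3,0), (4,0), (5,0), (6,0)]

step 1: expand (2,0) (f=9, h=5) → closed; open now [(1,0) g=5 f=9, (2,1) g=5 f=9, (3,1) g=4 f=9, (4,1) g=3 f=9, (5,1) g=2 f=9, (6,1) g=1 f=9]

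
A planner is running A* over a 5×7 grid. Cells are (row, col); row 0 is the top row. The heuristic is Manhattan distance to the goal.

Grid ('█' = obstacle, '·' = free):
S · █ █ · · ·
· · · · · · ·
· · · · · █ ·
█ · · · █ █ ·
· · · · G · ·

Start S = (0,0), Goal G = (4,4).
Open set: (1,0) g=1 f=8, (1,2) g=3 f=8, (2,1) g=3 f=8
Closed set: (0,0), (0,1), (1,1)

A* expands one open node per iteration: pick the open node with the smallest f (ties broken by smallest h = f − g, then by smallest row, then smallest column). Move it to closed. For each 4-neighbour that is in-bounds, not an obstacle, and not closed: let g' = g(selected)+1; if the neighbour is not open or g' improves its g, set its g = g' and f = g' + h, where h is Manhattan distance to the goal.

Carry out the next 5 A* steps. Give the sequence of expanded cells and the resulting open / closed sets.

order=[(1,2) → (1,3) → (1,4) → (2,4) → (2,3)]; open=[(0,4) g=6 f=10, (1,0) g=1 f=8, (1,5) g=6 f=10, (2,1) g=3 f=8, (2,2) g=4 f=8, (3,3) g=6 f=8]; closed=[(0,0), (0,1), (1,1), (1,2), (1,3), (1,4), (2,3), (2,4)]

step 1: expand (1,2) (f=8, h=5) → closed; open now [(1,0) g=1 f=8, (1,3) g=4 f=8, (2,1) g=3 f=8, (2,2) g=4 f=8]
step 2: expand (1,3) (f=8, h=4) → closed; open now [(1,0) g=1 f=8, (1,4) g=5 f=8, (2,1) g=3 f=8, (2,2) g=4 f=8, (2,3) g=5 f=8]
step 3: expand (1,4) (f=8, h=3) → closed; open now [(0,4) g=6 f=10, (1,0) g=1 f=8, (1,5) g=6 f=10, (2,1) g=3 f=8, (2,2) g=4 f=8, (2,3) g=5 f=8, (2,4) g=6 f=8]
step 4: expand (2,4) (f=8, h=2) → closed; open now [(0,4) g=6 f=10, (1,0) g=1 f=8, (1,5) g=6 f=10, (2,1) g=3 f=8, (2,2) g=4 f=8, (2,3) g=5 f=8]
step 5: expand (2,3) (f=8, h=3) → closed; open now [(0,4) g=6 f=10, (1,0) g=1 f=8, (1,5) g=6 f=10, (2,1) g=3 f=8, (2,2) g=4 f=8, (3,3) g=6 f=8]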